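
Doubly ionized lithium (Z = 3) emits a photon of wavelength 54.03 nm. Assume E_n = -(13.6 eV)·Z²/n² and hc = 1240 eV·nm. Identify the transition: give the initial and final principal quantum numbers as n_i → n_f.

The photon energy is ΔE = hc/λ = 1240 / 54.03 = 22.95 eV.
With Z = 3, ΔE = 122.4 × (1/n_f² − 1/n_i²), so 1/n_f² − 1/n_i² = 0.1875.
Trying n_f = 2 gives 1/n_i² = 0.06250, i.e. n_i ≈ 4; this pair matches.

n_i = 4, n_f = 2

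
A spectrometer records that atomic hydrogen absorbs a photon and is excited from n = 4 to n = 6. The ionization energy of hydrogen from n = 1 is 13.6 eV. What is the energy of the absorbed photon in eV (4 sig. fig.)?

E_6 = −13.60/36 = −0.3778 eV and E_4 = −13.60/16 = −0.8500 eV.
The photon energy is |E_6 − E_4| = 0.4722 eV.

0.4722 eV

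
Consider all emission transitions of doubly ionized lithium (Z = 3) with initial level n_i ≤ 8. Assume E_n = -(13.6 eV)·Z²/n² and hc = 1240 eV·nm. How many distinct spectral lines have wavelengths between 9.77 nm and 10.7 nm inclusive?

Enumerate all n_i → n_f pairs with 1 ≤ n_f < n_i ≤ 8 and compute λ = 1240 / [13.6·9·(1/n_f² − 1/n_i²)].
Lines falling in [9.77, 10.7] nm: 8→1 (10.29 nm), 7→1 (10.34 nm), 6→1 (10.42 nm), 5→1 (10.55 nm).

4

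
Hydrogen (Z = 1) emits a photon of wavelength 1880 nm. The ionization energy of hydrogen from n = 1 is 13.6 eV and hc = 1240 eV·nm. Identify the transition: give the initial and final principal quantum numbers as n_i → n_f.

n_i = 4, n_f = 3

The photon energy is ΔE = hc/λ = 1240 / 1880 = 0.6596 eV.
With Z = 1, ΔE = 13.60 × (1/n_f² − 1/n_i²), so 1/n_f² − 1/n_i² = 0.04850.
Trying n_f = 3 gives 1/n_i² = 0.06261, i.e. n_i ≈ 4; this pair matches.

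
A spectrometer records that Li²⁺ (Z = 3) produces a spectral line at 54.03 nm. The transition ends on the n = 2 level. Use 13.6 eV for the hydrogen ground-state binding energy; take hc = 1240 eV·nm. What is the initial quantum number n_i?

The photon energy is ΔE = hc/λ = 1240 / 54.03 = 22.95 eV.
With Z = 3, ΔE = 122.4 × (1/n_f² − 1/n_i²), so 1/n_f² − 1/n_i² = 0.1875.
With n_f = 2: 1/n_i² = 1/4 − 0.1875 = 0.06250, so n_i ≈ 4.00.

n_i = 4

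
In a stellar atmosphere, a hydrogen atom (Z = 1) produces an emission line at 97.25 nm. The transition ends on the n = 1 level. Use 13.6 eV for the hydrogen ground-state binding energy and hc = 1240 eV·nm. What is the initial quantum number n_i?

The photon energy is ΔE = hc/λ = 1240 / 97.25 = 12.75 eV.
With Z = 1, ΔE = 13.60 × (1/n_f² − 1/n_i²), so 1/n_f² − 1/n_i² = 0.9375.
With n_f = 1: 1/n_i² = 1/1 − 0.9375 = 0.06245, so n_i ≈ 4.00.

n_i = 4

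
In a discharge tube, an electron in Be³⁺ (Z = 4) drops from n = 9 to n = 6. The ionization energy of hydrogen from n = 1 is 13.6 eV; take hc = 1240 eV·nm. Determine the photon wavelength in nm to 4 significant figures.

369.3 nm

For Z = 4 the level energies scale as Z², so the effective Rydberg energy is 13.6 × 16 = 217.6 eV.
ΔE = 217.6 × (1/6² − 1/9²) = 217.6 × 0.01543 = 3.358 eV.
λ = hc/ΔE = 1240 / 3.358 = 369.3 nm.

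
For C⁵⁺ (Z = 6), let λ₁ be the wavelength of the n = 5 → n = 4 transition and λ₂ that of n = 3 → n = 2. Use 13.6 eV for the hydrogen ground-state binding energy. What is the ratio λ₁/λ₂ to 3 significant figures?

6.17

λ ∝ 1/ΔE ∝ 1/(1/n_f² − 1/n_i²), and the Z² and hc factors cancel in the ratio.
λ₁/λ₂ = (1/2² − 1/3²)/(1/4² − 1/5²) = 0.1389/0.02250 = 6.17.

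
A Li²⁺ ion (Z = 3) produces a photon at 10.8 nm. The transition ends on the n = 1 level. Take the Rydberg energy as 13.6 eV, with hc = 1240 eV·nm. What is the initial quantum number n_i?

The photon energy is ΔE = hc/λ = 1240 / 10.8 = 114.8 eV.
With Z = 3, ΔE = 122.4 × (1/n_f² − 1/n_i²), so 1/n_f² − 1/n_i² = 0.9380.
With n_f = 1: 1/n_i² = 1/1 − 0.9380 = 0.06197, so n_i ≈ 4.02.

n_i = 4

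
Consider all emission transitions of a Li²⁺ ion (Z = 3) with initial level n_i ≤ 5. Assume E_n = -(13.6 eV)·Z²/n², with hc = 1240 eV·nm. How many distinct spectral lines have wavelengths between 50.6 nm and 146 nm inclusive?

Enumerate all n_i → n_f pairs with 1 ≤ n_f < n_i ≤ 5 and compute λ = 1240 / [13.6·9·(1/n_f² − 1/n_i²)].
Lines falling in [50.6, 146] nm: 4→2 (54.03 nm), 3→2 (72.94 nm), 5→3 (142.5 nm).

3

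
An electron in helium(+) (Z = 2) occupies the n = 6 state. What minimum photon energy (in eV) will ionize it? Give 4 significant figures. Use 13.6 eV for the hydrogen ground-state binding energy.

E_n = −13.6 Z²/n² = −54.40/n² eV for Z = 2.
E_6 = −54.40/36 = −1.511 eV, so ionization (to E = 0) requires 1.511 eV.

1.511 eV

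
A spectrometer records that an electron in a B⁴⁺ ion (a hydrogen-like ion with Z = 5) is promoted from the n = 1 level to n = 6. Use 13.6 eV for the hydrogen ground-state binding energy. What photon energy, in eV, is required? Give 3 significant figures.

The Bohr energies scale as Z², so for Z = 5: E_n = −340.0/n² eV.
E_6 = −340.0/36 = −9.444 eV and E_1 = −340.0/1 = −340.0 eV.
The photon energy is |E_6 − E_1| = 331 eV.

331 eV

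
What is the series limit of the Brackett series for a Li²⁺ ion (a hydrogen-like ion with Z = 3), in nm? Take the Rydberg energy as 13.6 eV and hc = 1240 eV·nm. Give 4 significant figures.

162.1 nm

The Brackett series has lower level n_f = 4; the series limit corresponds to n_i → ∞.
ΔE_max = 13.6 × 9 / 4² = 7.650 eV.
λ_min = 1240 / 7.650 = 162.1 nm.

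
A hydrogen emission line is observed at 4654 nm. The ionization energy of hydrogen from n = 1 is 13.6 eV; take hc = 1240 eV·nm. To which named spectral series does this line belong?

ΔE = 1240/4654 = 0.2664 eV.
This matches 13.6 × (1/5² − 1/7²), so n_f = 5: the Pfund series.

Pfund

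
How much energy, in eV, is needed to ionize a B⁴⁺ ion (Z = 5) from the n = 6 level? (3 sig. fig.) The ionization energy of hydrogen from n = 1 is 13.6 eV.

9.44 eV

E_n = −13.6 Z²/n² = −340.0/n² eV for Z = 5.
E_6 = −340.0/36 = −9.44 eV, so ionization (to E = 0) requires 9.44 eV.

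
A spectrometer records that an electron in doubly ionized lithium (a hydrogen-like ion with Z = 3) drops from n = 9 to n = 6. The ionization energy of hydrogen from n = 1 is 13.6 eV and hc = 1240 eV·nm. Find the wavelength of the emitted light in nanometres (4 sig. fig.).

For Z = 3 the level energies scale as Z², so the effective Rydberg energy is 13.6 × 9 = 122.4 eV.
ΔE = 122.4 × (1/6² − 1/9²) = 122.4 × 0.01543 = 1.889 eV.
λ = hc/ΔE = 1240 / 1.889 = 656.5 nm.

656.5 nm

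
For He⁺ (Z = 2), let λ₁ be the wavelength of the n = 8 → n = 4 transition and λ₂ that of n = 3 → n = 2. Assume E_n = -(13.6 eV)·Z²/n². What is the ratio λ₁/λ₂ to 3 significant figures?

λ ∝ 1/ΔE ∝ 1/(1/n_f² − 1/n_i²), and the Z² and hc factors cancel in the ratio.
λ₁/λ₂ = (1/2² − 1/3²)/(1/4² − 1/8²) = 0.1389/0.04688 = 2.96.

2.96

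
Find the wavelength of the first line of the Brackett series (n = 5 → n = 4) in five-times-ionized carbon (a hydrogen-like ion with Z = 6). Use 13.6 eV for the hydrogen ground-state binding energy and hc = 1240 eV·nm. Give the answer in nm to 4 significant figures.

112.6 nm

The Brackett series terminates on n_f = 4; the first line has n_i = 4+1 = 5.
ΔE = 489.6 × (1/4² − 1/5²) = 11.02 eV.
λ = 1240 / 11.02 = 112.6 nm.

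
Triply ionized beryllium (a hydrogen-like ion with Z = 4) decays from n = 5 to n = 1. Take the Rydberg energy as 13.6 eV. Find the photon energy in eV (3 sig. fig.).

209 eV

The Bohr energies scale as Z², so for Z = 4: E_n = −217.6/n² eV.
E_5 = −217.6/25 = −8.704 eV and E_1 = −217.6/1 = −217.6 eV.
The photon energy is |E_5 − E_1| = 209 eV.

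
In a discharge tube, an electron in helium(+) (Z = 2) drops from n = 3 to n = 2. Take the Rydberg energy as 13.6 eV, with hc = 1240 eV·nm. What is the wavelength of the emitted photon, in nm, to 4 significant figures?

For Z = 2 the level energies scale as Z², so the effective Rydberg energy is 13.6 × 4 = 54.40 eV.
ΔE = 54.40 × (1/2² − 1/3²) = 54.40 × 0.1389 = 7.556 eV.
λ = hc/ΔE = 1240 / 7.556 = 164.1 nm.

164.1 nm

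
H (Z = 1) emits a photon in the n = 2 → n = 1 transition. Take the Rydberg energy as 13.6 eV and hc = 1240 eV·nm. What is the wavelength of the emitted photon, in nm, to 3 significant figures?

ΔE = 13.60 × (1/1² − 1/2²) = 13.60 × 0.7500 = 10.20 eV.
λ = hc/ΔE = 1240 / 10.20 = 122 nm.

122 nm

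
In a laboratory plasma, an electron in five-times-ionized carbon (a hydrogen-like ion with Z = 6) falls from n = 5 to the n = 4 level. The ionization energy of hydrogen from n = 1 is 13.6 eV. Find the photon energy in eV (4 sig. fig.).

The Bohr energies scale as Z², so for Z = 6: E_n = −489.6/n² eV.
E_5 = −489.6/25 = −19.58 eV and E_4 = −489.6/16 = −30.60 eV.
The photon energy is |E_5 − E_4| = 11.02 eV.

11.02 eV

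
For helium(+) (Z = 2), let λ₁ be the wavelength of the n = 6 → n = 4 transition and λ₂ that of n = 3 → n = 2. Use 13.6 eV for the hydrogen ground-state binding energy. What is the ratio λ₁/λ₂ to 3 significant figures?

4.00

λ ∝ 1/ΔE ∝ 1/(1/n_f² − 1/n_i²), and the Z² and hc factors cancel in the ratio.
λ₁/λ₂ = (1/2² − 1/3²)/(1/4² − 1/6²) = 0.1389/0.03472 = 4.00.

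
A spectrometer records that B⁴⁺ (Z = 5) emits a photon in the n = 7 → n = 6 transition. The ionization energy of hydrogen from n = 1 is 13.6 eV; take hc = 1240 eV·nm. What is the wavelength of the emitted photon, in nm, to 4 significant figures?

494.9 nm

For Z = 5 the level energies scale as Z², so the effective Rydberg energy is 13.6 × 25 = 340.0 eV.
ΔE = 340.0 × (1/6² − 1/7²) = 340.0 × 0.007370 = 2.506 eV.
λ = hc/ΔE = 1240 / 2.506 = 494.9 nm.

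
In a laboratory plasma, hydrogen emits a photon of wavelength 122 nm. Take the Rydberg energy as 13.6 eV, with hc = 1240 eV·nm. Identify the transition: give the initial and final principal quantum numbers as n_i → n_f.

The photon energy is ΔE = hc/λ = 1240 / 122 = 10.16 eV.
With Z = 1, ΔE = 13.60 × (1/n_f² − 1/n_i²), so 1/n_f² − 1/n_i² = 0.7473.
Trying n_f = 1 gives 1/n_i² = 0.2527, i.e. n_i ≈ 2; this pair matches.

n_i = 2, n_f = 1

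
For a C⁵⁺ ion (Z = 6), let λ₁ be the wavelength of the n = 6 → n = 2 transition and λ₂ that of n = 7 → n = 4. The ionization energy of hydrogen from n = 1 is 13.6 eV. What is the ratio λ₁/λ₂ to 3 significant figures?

λ ∝ 1/ΔE ∝ 1/(1/n_f² − 1/n_i²), and the Z² and hc factors cancel in the ratio.
λ₁/λ₂ = (1/4² − 1/7²)/(1/2² − 1/6²) = 0.04209/0.2222 = 0.189.

0.189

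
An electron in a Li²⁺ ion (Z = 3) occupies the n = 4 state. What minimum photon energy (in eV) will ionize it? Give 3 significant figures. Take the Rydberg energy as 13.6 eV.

E_n = −13.6 Z²/n² = −122.4/n² eV for Z = 3.
E_4 = −122.4/16 = −7.65 eV, so ionization (to E = 0) requires 7.65 eV.

7.65 eV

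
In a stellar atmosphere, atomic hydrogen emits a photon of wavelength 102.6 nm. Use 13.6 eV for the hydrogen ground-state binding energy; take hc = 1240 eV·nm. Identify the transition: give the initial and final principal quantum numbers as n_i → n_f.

n_i = 3, n_f = 1

The photon energy is ΔE = hc/λ = 1240 / 102.6 = 12.09 eV.
With Z = 1, ΔE = 13.60 × (1/n_f² − 1/n_i²), so 1/n_f² − 1/n_i² = 0.8887.
Trying n_f = 1 gives 1/n_i² = 0.1113, i.e. n_i ≈ 3; this pair matches.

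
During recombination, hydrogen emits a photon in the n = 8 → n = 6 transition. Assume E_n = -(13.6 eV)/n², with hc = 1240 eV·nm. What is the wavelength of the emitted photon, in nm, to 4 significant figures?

ΔE = 13.60 × (1/6² − 1/8²) = 13.60 × 0.01215 = 0.1653 eV.
λ = hc/ΔE = 1240 / 0.1653 = 7503 nm.

7503 nm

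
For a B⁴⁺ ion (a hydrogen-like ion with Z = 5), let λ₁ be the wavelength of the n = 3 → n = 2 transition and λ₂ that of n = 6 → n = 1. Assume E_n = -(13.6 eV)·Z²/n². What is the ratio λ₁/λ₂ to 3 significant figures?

λ ∝ 1/ΔE ∝ 1/(1/n_f² − 1/n_i²), and the Z² and hc factors cancel in the ratio.
λ₁/λ₂ = (1/1² − 1/6²)/(1/2² − 1/3²) = 0.9722/0.1389 = 7.00.

7.00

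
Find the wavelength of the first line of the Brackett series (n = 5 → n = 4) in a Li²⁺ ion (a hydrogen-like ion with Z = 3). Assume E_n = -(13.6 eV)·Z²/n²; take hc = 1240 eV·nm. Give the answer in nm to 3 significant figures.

450 nm

The Brackett series terminates on n_f = 4; the first line has n_i = 4+1 = 5.
ΔE = 122.4 × (1/4² − 1/5²) = 2.754 eV.
λ = 1240 / 2.754 = 450 nm.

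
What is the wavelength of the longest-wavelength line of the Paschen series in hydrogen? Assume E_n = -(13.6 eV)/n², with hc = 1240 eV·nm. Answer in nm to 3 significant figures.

1880 nm

The Paschen series terminates on n_f = 3; the first line has n_i = 3+1 = 4.
ΔE = 13.60 × (1/3² − 1/4²) = 0.6611 eV.
λ = 1240 / 0.6611 = 1880 nm.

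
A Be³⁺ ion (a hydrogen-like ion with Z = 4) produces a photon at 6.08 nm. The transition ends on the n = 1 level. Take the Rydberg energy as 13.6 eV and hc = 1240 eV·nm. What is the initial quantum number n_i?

The photon energy is ΔE = hc/λ = 1240 / 6.08 = 203.9 eV.
With Z = 4, ΔE = 217.6 × (1/n_f² − 1/n_i²), so 1/n_f² − 1/n_i² = 0.9373.
With n_f = 1: 1/n_i² = 1/1 − 0.9373 = 0.06274, so n_i ≈ 3.99.

n_i = 4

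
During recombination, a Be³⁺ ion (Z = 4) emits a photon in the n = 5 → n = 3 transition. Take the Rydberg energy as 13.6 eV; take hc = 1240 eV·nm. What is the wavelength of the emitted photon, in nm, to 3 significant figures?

80.1 nm

For Z = 4 the level energies scale as Z², so the effective Rydberg energy is 13.6 × 16 = 217.6 eV.
ΔE = 217.6 × (1/3² − 1/5²) = 217.6 × 0.07111 = 15.47 eV.
λ = hc/ΔE = 1240 / 15.47 = 80.1 nm.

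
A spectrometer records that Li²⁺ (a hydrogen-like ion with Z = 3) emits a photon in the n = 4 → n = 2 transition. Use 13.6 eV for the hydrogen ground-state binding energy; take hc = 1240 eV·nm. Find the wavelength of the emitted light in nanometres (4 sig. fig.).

54.03 nm

For Z = 3 the level energies scale as Z², so the effective Rydberg energy is 13.6 × 9 = 122.4 eV.
ΔE = 122.4 × (1/2² − 1/4²) = 122.4 × 0.1875 = 22.95 eV.
λ = hc/ΔE = 1240 / 22.95 = 54.03 nm.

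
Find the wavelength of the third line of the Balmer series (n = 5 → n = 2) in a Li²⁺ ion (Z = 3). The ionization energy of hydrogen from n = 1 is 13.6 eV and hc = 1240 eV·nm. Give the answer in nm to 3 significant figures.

The Balmer series terminates on n_f = 2; the third line has n_i = 2+3 = 5.
ΔE = 122.4 × (1/2² − 1/5²) = 25.70 eV.
λ = 1240 / 25.70 = 48.2 nm.

48.2 nm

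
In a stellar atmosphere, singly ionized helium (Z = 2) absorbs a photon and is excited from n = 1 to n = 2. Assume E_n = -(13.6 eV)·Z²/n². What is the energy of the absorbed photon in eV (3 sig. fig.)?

40.8 eV

The Bohr energies scale as Z², so for Z = 2: E_n = −54.40/n² eV.
E_2 = −54.40/4 = −13.60 eV and E_1 = −54.40/1 = −54.40 eV.
The photon energy is |E_2 − E_1| = 40.8 eV.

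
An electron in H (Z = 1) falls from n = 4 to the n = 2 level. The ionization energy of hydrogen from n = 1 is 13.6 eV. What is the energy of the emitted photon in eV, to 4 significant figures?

E_4 = −13.60/16 = −0.8500 eV and E_2 = −13.60/4 = −3.400 eV.
The photon energy is |E_4 − E_2| = 2.550 eV.

2.550 eV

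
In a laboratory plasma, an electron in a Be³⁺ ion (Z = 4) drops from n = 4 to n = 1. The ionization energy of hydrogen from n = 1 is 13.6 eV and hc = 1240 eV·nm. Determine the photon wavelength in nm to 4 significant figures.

For Z = 4 the level energies scale as Z², so the effective Rydberg energy is 13.6 × 16 = 217.6 eV.
ΔE = 217.6 × (1/1² − 1/4²) = 217.6 × 0.9375 = 204.0 eV.
λ = hc/ΔE = 1240 / 204.0 = 6.078 nm.

6.078 nm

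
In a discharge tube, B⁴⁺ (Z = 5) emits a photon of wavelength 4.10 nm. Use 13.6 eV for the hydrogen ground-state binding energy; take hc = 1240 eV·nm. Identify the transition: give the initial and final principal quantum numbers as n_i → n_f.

n_i = 3, n_f = 1

The photon energy is ΔE = hc/λ = 1240 / 4.10 = 302.4 eV.
With Z = 5, ΔE = 340.0 × (1/n_f² − 1/n_i²), so 1/n_f² − 1/n_i² = 0.8895.
Trying n_f = 1 gives 1/n_i² = 0.1105, i.e. n_i ≈ 3; this pair matches.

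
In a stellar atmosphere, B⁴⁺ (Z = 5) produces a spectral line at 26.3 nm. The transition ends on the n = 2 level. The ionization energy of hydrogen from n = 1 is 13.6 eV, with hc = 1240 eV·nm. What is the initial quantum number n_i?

The photon energy is ΔE = hc/λ = 1240 / 26.3 = 47.15 eV.
With Z = 5, ΔE = 340.0 × (1/n_f² − 1/n_i²), so 1/n_f² − 1/n_i² = 0.1387.
With n_f = 2: 1/n_i² = 1/4 − 0.1387 = 0.1113, so n_i ≈ 3.00.

n_i = 3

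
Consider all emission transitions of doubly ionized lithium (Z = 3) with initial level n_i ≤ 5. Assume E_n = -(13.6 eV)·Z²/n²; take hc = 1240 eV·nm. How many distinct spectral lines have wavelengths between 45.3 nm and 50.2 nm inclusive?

Enumerate all n_i → n_f pairs with 1 ≤ n_f < n_i ≤ 5 and compute λ = 1240 / [13.6·9·(1/n_f² − 1/n_i²)].
Lines falling in [45.3, 50.2] nm: 5→2 (48.24 nm).

1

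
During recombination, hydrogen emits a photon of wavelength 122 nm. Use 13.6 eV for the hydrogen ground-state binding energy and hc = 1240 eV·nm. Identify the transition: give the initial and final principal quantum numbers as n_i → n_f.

The photon energy is ΔE = hc/λ = 1240 / 122 = 10.16 eV.
With Z = 1, ΔE = 13.60 × (1/n_f² − 1/n_i²), so 1/n_f² − 1/n_i² = 0.7473.
Trying n_f = 1 gives 1/n_i² = 0.2527, i.e. n_i ≈ 2; this pair matches.

n_i = 2, n_f = 1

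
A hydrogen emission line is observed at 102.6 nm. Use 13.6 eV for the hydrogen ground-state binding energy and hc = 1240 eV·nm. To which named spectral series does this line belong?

ΔE = 1240/102.6 = 12.09 eV.
This matches 13.6 × (1/1² − 1/3²), so n_f = 1: the Lyman series.

Lyman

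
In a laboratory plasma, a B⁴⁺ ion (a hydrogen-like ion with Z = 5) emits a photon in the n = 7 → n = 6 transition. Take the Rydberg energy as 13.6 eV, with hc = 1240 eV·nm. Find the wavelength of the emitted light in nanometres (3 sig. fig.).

For Z = 5 the level energies scale as Z², so the effective Rydberg energy is 13.6 × 25 = 340.0 eV.
ΔE = 340.0 × (1/6² − 1/7²) = 340.0 × 0.007370 = 2.506 eV.
λ = hc/ΔE = 1240 / 2.506 = 495 nm.

495 nm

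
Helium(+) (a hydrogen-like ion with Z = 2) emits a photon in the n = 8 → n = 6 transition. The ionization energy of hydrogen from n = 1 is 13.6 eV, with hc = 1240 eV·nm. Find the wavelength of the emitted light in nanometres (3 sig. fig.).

For Z = 2 the level energies scale as Z², so the effective Rydberg energy is 13.6 × 4 = 54.40 eV.
ΔE = 54.40 × (1/6² − 1/8²) = 54.40 × 0.01215 = 0.6611 eV.
λ = hc/ΔE = 1240 / 0.6611 = 1880 nm.

1880 nm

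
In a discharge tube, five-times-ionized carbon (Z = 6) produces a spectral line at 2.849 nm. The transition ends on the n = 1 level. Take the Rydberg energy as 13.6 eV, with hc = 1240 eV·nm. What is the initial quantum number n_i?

The photon energy is ΔE = hc/λ = 1240 / 2.849 = 435.2 eV.
With Z = 6, ΔE = 489.6 × (1/n_f² − 1/n_i²), so 1/n_f² − 1/n_i² = 0.8890.
With n_f = 1: 1/n_i² = 1/1 − 0.8890 = 0.1110, so n_i ≈ 3.00.

n_i = 3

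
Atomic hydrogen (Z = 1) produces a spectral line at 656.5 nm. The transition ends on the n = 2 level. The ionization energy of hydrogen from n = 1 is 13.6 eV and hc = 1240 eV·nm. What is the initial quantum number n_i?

n_i = 3

The photon energy is ΔE = hc/λ = 1240 / 656.5 = 1.889 eV.
With Z = 1, ΔE = 13.60 × (1/n_f² − 1/n_i²), so 1/n_f² − 1/n_i² = 0.1389.
With n_f = 2: 1/n_i² = 1/4 − 0.1389 = 0.1111, so n_i ≈ 3.00.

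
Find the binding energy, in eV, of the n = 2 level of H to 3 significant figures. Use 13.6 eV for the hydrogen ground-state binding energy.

3.40 eV

E_2 = −13.60/4 = −3.40 eV, so ionization (to E = 0) requires 3.40 eV.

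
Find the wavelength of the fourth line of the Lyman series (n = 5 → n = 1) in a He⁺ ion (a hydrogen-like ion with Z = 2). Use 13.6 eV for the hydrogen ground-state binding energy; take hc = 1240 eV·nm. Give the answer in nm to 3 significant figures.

The Lyman series terminates on n_f = 1; the fourth line has n_i = 1+4 = 5.
ΔE = 54.40 × (1/1² − 1/5²) = 52.22 eV.
λ = 1240 / 52.22 = 23.7 nm.

23.7 nm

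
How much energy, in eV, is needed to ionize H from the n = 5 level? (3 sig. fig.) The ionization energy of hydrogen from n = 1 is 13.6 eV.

0.544 eV

E_5 = −13.60/25 = −0.544 eV, so ionization (to E = 0) requires 0.544 eV.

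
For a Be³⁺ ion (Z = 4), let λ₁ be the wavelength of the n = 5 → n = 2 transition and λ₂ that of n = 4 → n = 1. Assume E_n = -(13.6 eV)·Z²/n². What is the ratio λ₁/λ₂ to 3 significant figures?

λ ∝ 1/ΔE ∝ 1/(1/n_f² − 1/n_i²), and the Z² and hc factors cancel in the ratio.
λ₁/λ₂ = (1/1² − 1/4²)/(1/2² − 1/5²) = 0.9375/0.2100 = 4.46.

4.46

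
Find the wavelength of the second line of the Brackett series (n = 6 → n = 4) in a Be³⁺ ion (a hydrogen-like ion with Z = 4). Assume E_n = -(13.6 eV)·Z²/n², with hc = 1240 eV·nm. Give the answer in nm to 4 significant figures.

164.1 nm

The Brackett series terminates on n_f = 4; the second line has n_i = 4+2 = 6.
ΔE = 217.6 × (1/4² − 1/6²) = 7.556 eV.
λ = 1240 / 7.556 = 164.1 nm.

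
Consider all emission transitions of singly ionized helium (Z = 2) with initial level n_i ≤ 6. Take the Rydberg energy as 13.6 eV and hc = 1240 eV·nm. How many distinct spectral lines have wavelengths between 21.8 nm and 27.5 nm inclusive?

Enumerate all n_i → n_f pairs with 1 ≤ n_f < n_i ≤ 6 and compute λ = 1240 / [13.6·4·(1/n_f² − 1/n_i²)].
Lines falling in [21.8, 27.5] nm: 6→1 (23.45 nm), 5→1 (23.74 nm), 4→1 (24.31 nm), 3→1 (25.64 nm).

4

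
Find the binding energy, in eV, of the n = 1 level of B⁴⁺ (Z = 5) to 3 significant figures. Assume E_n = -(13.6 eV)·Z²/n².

E_n = −13.6 Z²/n² = −340.0/n² eV for Z = 5.
E_1 = −340.0/1 = −340 eV, so ionization (to E = 0) requires 340 eV.

340 eV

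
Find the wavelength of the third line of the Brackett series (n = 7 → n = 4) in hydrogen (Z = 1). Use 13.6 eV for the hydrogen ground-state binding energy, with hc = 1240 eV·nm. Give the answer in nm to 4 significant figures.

The Brackett series terminates on n_f = 4; the third line has n_i = 4+3 = 7.
ΔE = 13.60 × (1/4² − 1/7²) = 0.5724 eV.
λ = 1240 / 0.5724 = 2166 nm.

2166 nm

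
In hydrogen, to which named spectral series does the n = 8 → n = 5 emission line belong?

The series is set by the lower level: n_f = 5 is the Pfund series.

Pfund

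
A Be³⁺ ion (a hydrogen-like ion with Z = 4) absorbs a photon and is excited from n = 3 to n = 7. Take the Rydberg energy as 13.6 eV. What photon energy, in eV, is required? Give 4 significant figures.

19.74 eV

The Bohr energies scale as Z², so for Z = 4: E_n = −217.6/n² eV.
E_7 = −217.6/49 = −4.441 eV and E_3 = −217.6/9 = −24.18 eV.
The photon energy is |E_7 − E_3| = 19.74 eV.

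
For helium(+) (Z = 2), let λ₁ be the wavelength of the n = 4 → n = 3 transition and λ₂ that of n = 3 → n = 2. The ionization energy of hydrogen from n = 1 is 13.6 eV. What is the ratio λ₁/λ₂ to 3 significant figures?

λ ∝ 1/ΔE ∝ 1/(1/n_f² − 1/n_i²), and the Z² and hc factors cancel in the ratio.
λ₁/λ₂ = (1/2² − 1/3²)/(1/3² − 1/4²) = 0.1389/0.04861 = 2.86.

2.86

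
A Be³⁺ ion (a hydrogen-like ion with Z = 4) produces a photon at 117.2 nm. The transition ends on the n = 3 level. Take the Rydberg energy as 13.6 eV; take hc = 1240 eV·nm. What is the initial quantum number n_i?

n_i = 4

The photon energy is ΔE = hc/λ = 1240 / 117.2 = 10.58 eV.
With Z = 4, ΔE = 217.6 × (1/n_f² − 1/n_i²), so 1/n_f² − 1/n_i² = 0.04862.
With n_f = 3: 1/n_i² = 1/9 − 0.04862 = 0.06249, so n_i ≈ 4.00.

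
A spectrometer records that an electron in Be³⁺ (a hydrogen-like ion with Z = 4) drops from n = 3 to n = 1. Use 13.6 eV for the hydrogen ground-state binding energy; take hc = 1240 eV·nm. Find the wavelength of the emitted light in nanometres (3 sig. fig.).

For Z = 4 the level energies scale as Z², so the effective Rydberg energy is 13.6 × 16 = 217.6 eV.
ΔE = 217.6 × (1/1² − 1/3²) = 217.6 × 0.8889 = 193.4 eV.
λ = hc/ΔE = 1240 / 193.4 = 6.41 nm.

6.41 nm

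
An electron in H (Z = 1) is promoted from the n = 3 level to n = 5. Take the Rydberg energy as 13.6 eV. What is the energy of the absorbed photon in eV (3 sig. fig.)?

E_5 = −13.60/25 = −0.5440 eV and E_3 = −13.60/9 = −1.511 eV.
The photon energy is |E_5 − E_3| = 0.967 eV.

0.967 eV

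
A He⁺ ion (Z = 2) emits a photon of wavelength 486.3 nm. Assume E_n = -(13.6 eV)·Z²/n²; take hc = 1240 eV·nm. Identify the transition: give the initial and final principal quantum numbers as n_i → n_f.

n_i = 8, n_f = 4

The photon energy is ΔE = hc/λ = 1240 / 486.3 = 2.550 eV.
With Z = 2, ΔE = 54.40 × (1/n_f² − 1/n_i²), so 1/n_f² − 1/n_i² = 0.04687.
Trying n_f = 4 gives 1/n_i² = 0.01563, i.e. n_i ≈ 8; this pair matches.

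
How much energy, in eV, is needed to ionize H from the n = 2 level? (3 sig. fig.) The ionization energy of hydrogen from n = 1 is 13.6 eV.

E_2 = −13.60/4 = −3.40 eV, so ionization (to E = 0) requires 3.40 eV.

3.40 eV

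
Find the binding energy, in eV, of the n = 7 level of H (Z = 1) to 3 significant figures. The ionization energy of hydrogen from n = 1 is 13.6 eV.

0.278 eV

E_7 = −13.60/49 = −0.278 eV, so ionization (to E = 0) requires 0.278 eV.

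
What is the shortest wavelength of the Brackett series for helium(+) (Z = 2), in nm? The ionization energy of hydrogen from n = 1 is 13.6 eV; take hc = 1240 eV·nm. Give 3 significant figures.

The Brackett series has lower level n_f = 4; the series limit corresponds to n_i → ∞.
ΔE_max = 13.6 × 4 / 4² = 3.400 eV.
λ_min = 1240 / 3.400 = 365 nm.

365 nm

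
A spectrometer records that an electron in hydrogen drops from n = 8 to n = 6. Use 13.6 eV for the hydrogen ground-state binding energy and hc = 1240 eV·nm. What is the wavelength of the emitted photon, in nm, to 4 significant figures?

7503 nm

ΔE = 13.60 × (1/6² − 1/8²) = 13.60 × 0.01215 = 0.1653 eV.
λ = hc/ΔE = 1240 / 0.1653 = 7503 nm.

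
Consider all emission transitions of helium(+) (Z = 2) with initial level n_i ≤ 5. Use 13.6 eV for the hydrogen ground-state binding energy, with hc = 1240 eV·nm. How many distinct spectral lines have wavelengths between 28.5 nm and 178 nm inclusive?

4

Enumerate all n_i → n_f pairs with 1 ≤ n_f < n_i ≤ 5 and compute λ = 1240 / [13.6·4·(1/n_f² − 1/n_i²)].
Lines falling in [28.5, 178] nm: 2→1 (30.39 nm), 5→2 (108.5 nm), 4→2 (121.6 nm), 3→2 (164.1 nm).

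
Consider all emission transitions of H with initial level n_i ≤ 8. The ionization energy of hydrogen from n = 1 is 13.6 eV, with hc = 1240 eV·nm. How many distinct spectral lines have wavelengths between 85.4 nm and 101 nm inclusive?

Enumerate all n_i → n_f pairs with 1 ≤ n_f < n_i ≤ 8 and compute λ = 1240 / [13.6·1·(1/n_f² − 1/n_i²)].
Lines falling in [85.4, 101] nm: 8→1 (92.62 nm), 7→1 (93.08 nm), 6→1 (93.78 nm), 5→1 (94.98 nm), 4→1 (97.25 nm).

5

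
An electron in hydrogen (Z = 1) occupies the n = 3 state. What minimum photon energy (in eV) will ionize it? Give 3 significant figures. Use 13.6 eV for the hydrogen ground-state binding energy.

E_3 = −13.60/9 = −1.51 eV, so ionization (to E = 0) requires 1.51 eV.

1.51 eV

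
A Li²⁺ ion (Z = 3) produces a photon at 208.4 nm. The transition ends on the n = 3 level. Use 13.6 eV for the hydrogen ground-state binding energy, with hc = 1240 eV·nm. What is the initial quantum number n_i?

n_i = 4

The photon energy is ΔE = hc/λ = 1240 / 208.4 = 5.950 eV.
With Z = 3, ΔE = 122.4 × (1/n_f² − 1/n_i²), so 1/n_f² − 1/n_i² = 0.04861.
With n_f = 3: 1/n_i² = 1/9 − 0.04861 = 0.06250, so n_i ≈ 4.00.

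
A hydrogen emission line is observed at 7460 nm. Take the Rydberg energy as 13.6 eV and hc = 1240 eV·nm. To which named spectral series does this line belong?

Pfund

ΔE = 1240/7460 = 0.1662 eV.
This matches 13.6 × (1/5² − 1/6²), so n_f = 5: the Pfund series.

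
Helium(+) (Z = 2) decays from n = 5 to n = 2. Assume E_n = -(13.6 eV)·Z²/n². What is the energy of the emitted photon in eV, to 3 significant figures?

The Bohr energies scale as Z², so for Z = 2: E_n = −54.40/n² eV.
E_5 = −54.40/25 = −2.176 eV and E_2 = −54.40/4 = −13.60 eV.
The photon energy is |E_5 − E_2| = 11.4 eV.

11.4 eV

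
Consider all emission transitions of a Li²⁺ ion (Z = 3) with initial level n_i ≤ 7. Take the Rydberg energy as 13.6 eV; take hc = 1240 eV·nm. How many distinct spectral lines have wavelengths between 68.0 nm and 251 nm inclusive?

6

Enumerate all n_i → n_f pairs with 1 ≤ n_f < n_i ≤ 7 and compute λ = 1240 / [13.6·9·(1/n_f² − 1/n_i²)].
Lines falling in [68.0, 251] nm: 3→2 (72.94 nm), 7→3 (111.7 nm), 6→3 (121.6 nm), 5→3 (142.5 nm), 4→3 (208.4 nm), 7→4 (240.7 nm).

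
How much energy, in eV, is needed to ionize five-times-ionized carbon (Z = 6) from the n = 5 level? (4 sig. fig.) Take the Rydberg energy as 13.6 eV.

E_n = −13.6 Z²/n² = −489.6/n² eV for Z = 6.
E_5 = −489.6/25 = −19.58 eV, so ionization (to E = 0) requires 19.58 eV.

19.58 eV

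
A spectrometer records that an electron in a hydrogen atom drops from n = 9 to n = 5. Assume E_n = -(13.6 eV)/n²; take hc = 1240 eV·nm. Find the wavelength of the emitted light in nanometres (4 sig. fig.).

ΔE = 13.60 × (1/5² − 1/9²) = 13.60 × 0.02765 = 0.3761 eV.
λ = hc/ΔE = 1240 / 0.3761 = 3297 nm.

3297 nm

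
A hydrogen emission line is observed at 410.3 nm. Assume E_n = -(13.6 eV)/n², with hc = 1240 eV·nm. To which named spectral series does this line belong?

Balmer

ΔE = 1240/410.3 = 3.022 eV.
This matches 13.6 × (1/2² − 1/6²), so n_f = 2: the Balmer series.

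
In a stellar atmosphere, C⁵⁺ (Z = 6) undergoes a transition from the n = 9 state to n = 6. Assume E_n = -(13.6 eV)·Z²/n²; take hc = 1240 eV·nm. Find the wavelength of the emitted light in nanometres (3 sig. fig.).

164 nm

For Z = 6 the level energies scale as Z², so the effective Rydberg energy is 13.6 × 36 = 489.6 eV.
ΔE = 489.6 × (1/6² − 1/9²) = 489.6 × 0.01543 = 7.556 eV.
λ = hc/ΔE = 1240 / 7.556 = 164 nm.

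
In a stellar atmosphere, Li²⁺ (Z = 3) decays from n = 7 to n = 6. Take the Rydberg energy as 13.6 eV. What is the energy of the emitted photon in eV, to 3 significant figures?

0.902 eV

The Bohr energies scale as Z², so for Z = 3: E_n = −122.4/n² eV.
E_7 = −122.4/49 = −2.498 eV and E_6 = −122.4/36 = −3.400 eV.
The photon energy is |E_7 − E_6| = 0.902 eV.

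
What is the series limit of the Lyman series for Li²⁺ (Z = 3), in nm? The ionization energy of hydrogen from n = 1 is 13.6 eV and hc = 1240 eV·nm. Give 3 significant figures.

The Lyman series has lower level n_f = 1; the series limit corresponds to n_i → ∞.
ΔE_max = 13.6 × 9 / 1² = 122.4 eV.
λ_min = 1240 / 122.4 = 10.1 nm.

10.1 nm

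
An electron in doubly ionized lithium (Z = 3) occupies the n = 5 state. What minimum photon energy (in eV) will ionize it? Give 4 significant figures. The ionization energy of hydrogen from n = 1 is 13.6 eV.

4.896 eV

E_n = −13.6 Z²/n² = −122.4/n² eV for Z = 3.
E_5 = −122.4/25 = −4.896 eV, so ionization (to E = 0) requires 4.896 eV.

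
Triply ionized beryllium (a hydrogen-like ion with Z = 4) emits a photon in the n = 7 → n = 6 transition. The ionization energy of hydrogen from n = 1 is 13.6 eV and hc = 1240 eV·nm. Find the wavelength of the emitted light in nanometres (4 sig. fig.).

For Z = 4 the level energies scale as Z², so the effective Rydberg energy is 13.6 × 16 = 217.6 eV.
ΔE = 217.6 × (1/6² − 1/7²) = 217.6 × 0.007370 = 1.604 eV.
λ = hc/ΔE = 1240 / 1.604 = 773.2 nm.

773.2 nm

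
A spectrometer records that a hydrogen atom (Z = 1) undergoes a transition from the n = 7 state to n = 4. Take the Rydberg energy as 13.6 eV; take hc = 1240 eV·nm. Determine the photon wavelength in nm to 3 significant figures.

2170 nm

ΔE = 13.60 × (1/4² − 1/7²) = 13.60 × 0.04209 = 0.5724 eV.
λ = hc/ΔE = 1240 / 0.5724 = 2170 nm.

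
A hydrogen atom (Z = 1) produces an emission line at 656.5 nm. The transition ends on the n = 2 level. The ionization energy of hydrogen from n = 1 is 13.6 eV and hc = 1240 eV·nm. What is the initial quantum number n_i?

n_i = 3

The photon energy is ΔE = hc/λ = 1240 / 656.5 = 1.889 eV.
With Z = 1, ΔE = 13.60 × (1/n_f² − 1/n_i²), so 1/n_f² − 1/n_i² = 0.1389.
With n_f = 2: 1/n_i² = 1/4 − 0.1389 = 0.1111, so n_i ≈ 3.00.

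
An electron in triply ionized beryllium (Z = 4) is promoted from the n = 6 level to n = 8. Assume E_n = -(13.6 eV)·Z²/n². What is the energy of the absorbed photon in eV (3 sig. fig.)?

2.64 eV

The Bohr energies scale as Z², so for Z = 4: E_n = −217.6/n² eV.
E_8 = −217.6/64 = −3.400 eV and E_6 = −217.6/36 = −6.044 eV.
The photon energy is |E_8 − E_6| = 2.64 eV.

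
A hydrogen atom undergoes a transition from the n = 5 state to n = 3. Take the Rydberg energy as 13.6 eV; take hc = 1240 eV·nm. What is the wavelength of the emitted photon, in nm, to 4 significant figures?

ΔE = 13.60 × (1/3² − 1/5²) = 13.60 × 0.07111 = 0.9671 eV.
λ = hc/ΔE = 1240 / 0.9671 = 1282 nm.

1282 nm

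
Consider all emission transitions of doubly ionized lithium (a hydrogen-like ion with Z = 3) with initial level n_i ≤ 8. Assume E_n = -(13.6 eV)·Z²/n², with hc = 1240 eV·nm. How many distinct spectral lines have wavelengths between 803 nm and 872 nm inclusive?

Enumerate all n_i → n_f pairs with 1 ≤ n_f < n_i ≤ 8 and compute λ = 1240 / [13.6·9·(1/n_f² − 1/n_i²)].
Lines falling in [803, 872] nm: 6→5 (828.9 nm), 8→6 (833.6 nm).

2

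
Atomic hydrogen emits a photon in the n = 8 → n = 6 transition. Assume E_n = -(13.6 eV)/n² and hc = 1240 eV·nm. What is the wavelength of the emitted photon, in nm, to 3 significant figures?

7500 nm

ΔE = 13.60 × (1/6² − 1/8²) = 13.60 × 0.01215 = 0.1653 eV.
λ = hc/ΔE = 1240 / 0.1653 = 7500 nm.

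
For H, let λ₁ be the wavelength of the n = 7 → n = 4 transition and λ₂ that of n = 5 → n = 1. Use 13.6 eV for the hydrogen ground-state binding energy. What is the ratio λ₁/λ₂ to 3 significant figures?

22.8

λ ∝ 1/ΔE ∝ 1/(1/n_f² − 1/n_i²), and the Z² and hc factors cancel in the ratio.
λ₁/λ₂ = (1/1² − 1/5²)/(1/4² − 1/7²) = 0.9600/0.04209 = 22.8.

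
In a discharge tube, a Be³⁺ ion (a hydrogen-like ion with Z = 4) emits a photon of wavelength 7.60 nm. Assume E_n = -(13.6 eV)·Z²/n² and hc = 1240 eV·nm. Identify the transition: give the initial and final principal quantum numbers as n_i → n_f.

The photon energy is ΔE = hc/λ = 1240 / 7.60 = 163.2 eV.
With Z = 4, ΔE = 217.6 × (1/n_f² − 1/n_i²), so 1/n_f² − 1/n_i² = 0.7498.
Trying n_f = 1 gives 1/n_i² = 0.2502, i.e. n_i ≈ 2; this pair matches.

n_i = 2, n_f = 1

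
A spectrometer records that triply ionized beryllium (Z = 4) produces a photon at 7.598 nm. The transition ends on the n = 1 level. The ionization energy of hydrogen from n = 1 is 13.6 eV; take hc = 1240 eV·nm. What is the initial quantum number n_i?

The photon energy is ΔE = hc/λ = 1240 / 7.598 = 163.2 eV.
With Z = 4, ΔE = 217.6 × (1/n_f² − 1/n_i²), so 1/n_f² − 1/n_i² = 0.7500.
With n_f = 1: 1/n_i² = 1/1 − 0.7500 = 0.2500, so n_i ≈ 2.00.

n_i = 2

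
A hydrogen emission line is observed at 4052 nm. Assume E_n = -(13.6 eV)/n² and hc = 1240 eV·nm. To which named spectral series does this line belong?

Brackett

ΔE = 1240/4052 = 0.3060 eV.
This matches 13.6 × (1/4² − 1/5²), so n_f = 4: the Brackett series.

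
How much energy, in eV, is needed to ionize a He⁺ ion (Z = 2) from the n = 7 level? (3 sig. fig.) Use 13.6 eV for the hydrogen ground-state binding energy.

E_n = −13.6 Z²/n² = −54.40/n² eV for Z = 2.
E_7 = −54.40/49 = −1.11 eV, so ionization (to E = 0) requires 1.11 eV.

1.11 eV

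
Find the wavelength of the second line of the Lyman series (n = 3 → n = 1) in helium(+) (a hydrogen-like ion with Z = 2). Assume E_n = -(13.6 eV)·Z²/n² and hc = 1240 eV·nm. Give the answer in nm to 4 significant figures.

The Lyman series terminates on n_f = 1; the second line has n_i = 1+2 = 3.
ΔE = 54.40 × (1/1² − 1/3²) = 48.36 eV.
λ = 1240 / 48.36 = 25.64 nm.

25.64 nm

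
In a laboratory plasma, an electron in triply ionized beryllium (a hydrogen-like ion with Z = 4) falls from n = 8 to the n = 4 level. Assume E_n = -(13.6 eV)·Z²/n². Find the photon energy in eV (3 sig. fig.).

The Bohr energies scale as Z², so for Z = 4: E_n = −217.6/n² eV.
E_8 = −217.6/64 = −3.400 eV and E_4 = −217.6/16 = −13.60 eV.
The photon energy is |E_8 − E_4| = 10.2 eV.

10.2 eV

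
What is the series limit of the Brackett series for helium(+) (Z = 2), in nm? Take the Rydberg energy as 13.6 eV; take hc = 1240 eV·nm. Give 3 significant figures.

The Brackett series has lower level n_f = 4; the series limit corresponds to n_i → ∞.
ΔE_max = 13.6 × 4 / 4² = 3.400 eV.
λ_min = 1240 / 3.400 = 365 nm.

365 nm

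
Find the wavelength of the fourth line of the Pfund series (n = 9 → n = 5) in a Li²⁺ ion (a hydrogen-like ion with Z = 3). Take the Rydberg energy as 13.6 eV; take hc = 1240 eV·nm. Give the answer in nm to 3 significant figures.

366 nm

The Pfund series terminates on n_f = 5; the fourth line has n_i = 5+4 = 9.
ΔE = 122.4 × (1/5² − 1/9²) = 3.385 eV.
λ = 1240 / 3.385 = 366 nm.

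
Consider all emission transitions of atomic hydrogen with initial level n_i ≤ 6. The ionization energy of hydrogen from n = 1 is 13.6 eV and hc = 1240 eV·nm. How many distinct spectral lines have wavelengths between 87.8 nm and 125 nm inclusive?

Enumerate all n_i → n_f pairs with 1 ≤ n_f < n_i ≤ 6 and compute λ = 1240 / [13.6·1·(1/n_f² − 1/n_i²)].
Lines falling in [87.8, 125] nm: 6→1 (93.78 nm), 5→1 (94.98 nm), 4→1 (97.25 nm), 3→1 (102.6 nm), 2→1 (121.6 nm).

5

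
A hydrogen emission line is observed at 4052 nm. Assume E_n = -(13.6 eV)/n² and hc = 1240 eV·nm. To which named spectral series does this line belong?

ΔE = 1240/4052 = 0.3060 eV.
This matches 13.6 × (1/4² − 1/5²), so n_f = 4: the Brackett series.

Brackett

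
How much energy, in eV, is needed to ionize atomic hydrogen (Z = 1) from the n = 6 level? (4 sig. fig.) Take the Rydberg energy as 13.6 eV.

0.3778 eV

E_6 = −13.60/36 = −0.3778 eV, so ionization (to E = 0) requires 0.3778 eV.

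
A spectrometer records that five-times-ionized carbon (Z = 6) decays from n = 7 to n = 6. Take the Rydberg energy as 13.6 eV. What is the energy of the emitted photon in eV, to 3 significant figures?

The Bohr energies scale as Z², so for Z = 6: E_n = −489.6/n² eV.
E_7 = −489.6/49 = −9.992 eV and E_6 = −489.6/36 = −13.60 eV.
The photon energy is |E_7 − E_6| = 3.61 eV.

3.61 eV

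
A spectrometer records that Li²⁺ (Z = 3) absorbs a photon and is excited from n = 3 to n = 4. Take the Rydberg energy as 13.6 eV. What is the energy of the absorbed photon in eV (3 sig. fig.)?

The Bohr energies scale as Z², so for Z = 3: E_n = −122.4/n² eV.
E_4 = −122.4/16 = −7.650 eV and E_3 = −122.4/9 = −13.60 eV.
The photon energy is |E_4 − E_3| = 5.95 eV.

5.95 eV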